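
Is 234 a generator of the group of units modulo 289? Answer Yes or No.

No

φ(289) = φ(17^2) = 17·(17−1) = 272 = 2^4 · 17.
An element g generates (Z/289Z)^× iff g^(272/q) ≢ 1 (mod 289) for each prime q ∈ {2, 17}.
234^136 ≡ 1 (mod 289)  [q = 2: ≡ 1 ✗]
234^16 ≡ 69 (mod 289)  [q = 17: ≢ 1 ✓]
234^136 ≡ 1 shows ord(234) | 136, strictly less than φ(289); not a primitive root.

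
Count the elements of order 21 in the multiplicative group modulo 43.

12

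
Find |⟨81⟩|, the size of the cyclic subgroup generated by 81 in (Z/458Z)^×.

57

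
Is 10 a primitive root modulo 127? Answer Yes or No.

No

φ(127) = 127 − 1 = 126 = 2 · 3^2 · 7.
It suffices to check that the order of 10 is not a proper divisor of 126: compute 10^(126/q) for q ∈ {2, 3, 7}.
10^63 ≡ 126 (mod 127)  [q = 2: ≢ 1 ✓]
10^42 ≡ 1 (mod 127)  [q = 3: ≡ 1 ✗]
10^18 ≡ 8 (mod 127)  [q = 7: ≢ 1 ✓]
The check at q = 3 fails, so 10 generates a proper subgroup.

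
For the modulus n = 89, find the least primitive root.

φ(89) = 89 − 1 = 88 = 2^3 · 11.
Test candidates g = 2, 3, … against the prime factors q ∈ {2, 11} of φ(89): g is a generator iff g^(88/q) ≢ 1 for every such q.
g = 2: 2^44 ≡ 1 — hits 1, so not a primitive root.
g = 3: 3^44 ≡ 88; 3^8 ≡ 64 — none is 1, so 3 is a primitive root.
The smallest primitive root modulo 89 is 3.

3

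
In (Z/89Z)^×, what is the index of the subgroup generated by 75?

1

The order of 75 must divide φ(89) = 89 − 1 = 88 = 2^3 · 11.
Divisors of 88: 1, 2, 4, 8, 11, 22, 44, 88.
Test each divisor d:
75^1 ≡ 75 (mod 89)
75^2 ≡ 18 (mod 89)
75^4 ≡ 57 (mod 89)
75^8 ≡ 45 (mod 89)
75^11 ≡ 52 (mod 89)
75^22 ≡ 34 (mod 89)
75^44 ≡ 88 (mod 89)
75^88 ≡ 1 (mod 89) ✓
So ord_89(75) = 88, hence |⟨75⟩| = 88.
The index is φ(89) / ord(75) = 88 / 88 = 1.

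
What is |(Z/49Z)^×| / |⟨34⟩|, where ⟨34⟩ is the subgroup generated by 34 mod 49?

3

The order of 34 must divide φ(49) = φ(7^2) = 7·(7−1) = 42 = 2 · 3 · 7.
Divisors of 42: 1, 2, 3, 6, 7, 14, 21, 42.
Compute 34^d (mod 49) for the divisors d until we hit 1:
34^1 ≡ 34
34^2 ≡ 29
34^3 ≡ 6
34^6 ≡ 36
34^7 ≡ 48
34^14 ≡ 1
So ord_49(34) = 14, hence |⟨34⟩| = 14.
Index = |(Z/49Z)^×| / |⟨34⟩| = 42 / 14 = 3.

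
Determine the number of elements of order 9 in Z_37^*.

6

φ(37) = 37 − 1 = 36 = 2^2 · 3^2.
Since (Z/37Z)^× is cyclic of order 36, the number of elements of order d is φ(d) when d | 36 and 0 otherwise.
9 = 3^2 divides 36, and φ(9) = 6.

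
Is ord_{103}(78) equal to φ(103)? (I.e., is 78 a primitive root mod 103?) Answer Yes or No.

Yes

φ(103) = 103 − 1 = 102 = 2 · 3 · 17.
Test 78^(102/q) mod 103 for each prime factor q of 102:
78^51 ≡ 102 (mod 103)  [q = 2: ≢ 1 ✓]
78^34 ≡ 46 (mod 103)  [q = 3: ≢ 1 ✓]
78^6 ≡ 34 (mod 103)  [q = 17: ≢ 1 ✓]
Every test exponent gives a nontrivial residue, hence 78 generates the full group.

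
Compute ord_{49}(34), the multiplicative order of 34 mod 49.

Since 34 ∈ (Z/49Z)^×, its order divides φ(49) = φ(7^2) = 7·(7−1) = 42 = 2 · 3 · 7.
Divisors of 42: 1, 2, 3, 6, 7, 14, 21, 42.
Compute 34^d (mod 49) for the divisors d until we hit 1:
34^1 ≡ 34
34^2 ≡ 29
34^3 ≡ 6
34^6 ≡ 36
34^7 ≡ 48
34^14 ≡ 1
Therefore the multiplicative order of 34 modulo 49 is 14.

14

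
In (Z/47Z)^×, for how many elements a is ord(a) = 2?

1

φ(47) = 47 − 1 = 46 = 2 · 23.
Since (Z/47Z)^× is cyclic of order 46, the number of elements of order d is φ(d) when d | 46 and 0 otherwise.
2 | 46, and φ(2) = 2 − 1 = 1.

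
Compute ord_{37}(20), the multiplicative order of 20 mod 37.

Since 20 ∈ (Z/37Z)^×, its order divides φ(37) = 37 − 1 = 36 = 2^2 · 3^2.
Divisors of 36: 1, 2, 3, 4, 6, 9, 12, 18, 36.
Compute 20^d (mod 37) for the divisors d until we hit 1:
20^1 ≡ 20 (mod 37)
20^2 ≡ 30 (mod 37)
20^3 ≡ 8 (mod 37)
20^4 ≡ 12 (mod 37)
20^6 ≡ 27 (mod 37)
20^9 ≡ 31 (mod 37)
20^12 ≡ 26 (mod 37)
20^18 ≡ 36 (mod 37)
20^36 ≡ 1 (mod 37) ✓
The smallest such exponent is 36, so the order of 20 is 36.

36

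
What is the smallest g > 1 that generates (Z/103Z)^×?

φ(103) = 103 − 1 = 102 = 2 · 3 · 17.
g is a primitive root iff g^(102/q) ≢ 1 (mod 103) for each prime q ∈ {2, 3, 17}.
g = 2: 2^51 ≡ 1 — hits 1, so not a primitive root.
g = 3: 3^51 ≡ 102; 3^34 ≡ 1 — hits 1, so not a primitive root.
g = 4: 4^51 ≡ 1 — hits 1, so not a primitive root.
g = 5: 5^51 ≡ 102; 5^34 ≡ 56; 5^6 ≡ 72 — none is 1, so 5 is a primitive root.
So 5 is the smallest generator of (Z/103Z)^×.

5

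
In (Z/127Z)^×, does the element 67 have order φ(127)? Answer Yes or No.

Yes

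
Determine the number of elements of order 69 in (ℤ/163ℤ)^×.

0

φ(163) = 163 − 1 = 162 = 2 · 3^4.
(Z/163Z)^× is cyclic (|G| = 162); a cyclic group of order m has exactly φ(d) elements of each order d | m, and none otherwise.
69 does not divide 162, so no element of (Z/163Z)^× has order 69.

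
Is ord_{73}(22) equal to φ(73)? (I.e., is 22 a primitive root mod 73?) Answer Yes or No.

φ(73) = 73 − 1 = 72 = 2^3 · 3^2.
Test 22^(72/q) mod 73 for each prime factor q of 72:
22^36 ≡ 72 (mod 73)  [q = 2: ≢ 1 ✓]
22^24 ≡ 1 (mod 73)  [q = 3: ≡ 1 ✗]
The check at q = 3 fails, so 22 generates a proper subgroup.

No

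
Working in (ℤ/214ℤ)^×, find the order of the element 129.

106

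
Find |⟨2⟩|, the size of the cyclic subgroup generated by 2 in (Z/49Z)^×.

By Lagrange's theorem, ord_49(2) divides φ(49) = φ(7^2) = 7·(7−1) = 42 = 2 · 3 · 7.
Divisors of 42: 1, 2, 3, 6, 7, 14, 21, 42.
Compute 2^d (mod 49) for the divisors d until we hit 1:
2^1 ≡ 2
2^2 ≡ 4
2^3 ≡ 8
2^6 ≡ 15
2^7 ≡ 30
2^14 ≡ 18
2^21 ≡ 1
So ord_49(2) = 21.

21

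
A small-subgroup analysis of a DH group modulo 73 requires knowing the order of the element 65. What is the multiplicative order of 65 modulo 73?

The order of 65 must divide φ(73) = 73 − 1 = 72 = 2^3 · 3^2.
Divisors of 72: 1, 2, 3, 4, 6, 8, 9, 12, 18, 24, 36, 72.
Test each divisor d:
65^1 ≡ 65 (mod 73)
65^2 ≡ 64 (mod 73)
65^3 ≡ 72 (mod 73)
65^4 ≡ 8 (mod 73)
65^6 ≡ 1 (mod 73) ✓
Hence ord(65) = 6.

6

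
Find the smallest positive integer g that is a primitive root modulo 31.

3

φ(31) = 31 − 1 = 30 = 2 · 3 · 5.
Test candidates g = 2, 3, … against the prime factors q ∈ {2, 3, 5} of φ(31): g is a generator iff g^(30/q) ≢ 1 for every such q.
g = 2: 2^15 ≡ 1 — hits 1, so not a primitive root.
g = 3: 3^15 ≡ 30; 3^10 ≡ 25; 3^6 ≡ 16 — none is 1, so 3 is a primitive root.
The smallest primitive root modulo 31 is 3.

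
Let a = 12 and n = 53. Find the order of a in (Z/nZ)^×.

By Lagrange's theorem, ord_53(12) divides φ(53) = 53 − 1 = 52 = 2^2 · 13.
Divisors of 52: 1, 2, 4, 13, 26, 52.
Evaluate successive powers at the divisors of 52:
12^1 ≡ 12
12^2 ≡ 38
12^4 ≡ 13
12^13 ≡ 23
12^26 ≡ 52
12^52 ≡ 1
The smallest such exponent is 52, so the order of 12 is 52.

52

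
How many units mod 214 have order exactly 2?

1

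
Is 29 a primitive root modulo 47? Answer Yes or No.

φ(47) = 47 − 1 = 46 = 2 · 23.
29 is a primitive root mod 47 iff 29^(φ(47)/q) ≢ 1 for every prime q | φ(47), i.e. q ∈ {2, 23}.
29^23 ≡ 46 (mod 47)  [q = 2: ≢ 1 ✓]
29^2 ≡ 42 (mod 47)  [q = 23: ≢ 1 ✓]
Every test exponent gives a nontrivial residue, hence 29 generates the full group.

Yes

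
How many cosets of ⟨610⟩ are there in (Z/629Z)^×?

8

The order of 610 must divide φ(629) = φ(17·37) = (17−1)·(37−1) = 16·36 = 576 = 2^6 · 3^2.
Divisors of 576: 1, 2, 3, 4, 6, 8, 9, 12, 16, 18, 24, 32, 36, 48, 64, 72, 96, 144, 192, 288, 576.
Check 610^d mod 629 for each divisor in increasing order:
610^1 ≡ 610
610^2 ≡ 361
610^3 ≡ 60
610^4 ≡ 118
610^6 ≡ 455
610^8 ≡ 86
610^9 ≡ 253
610^12 ≡ 84
610^16 ≡ 477
610^18 ≡ 480
610^24 ≡ 137
610^32 ≡ 460
610^36 ≡ 186
610^48 ≡ 528
610^64 ≡ 256
610^72 ≡ 1
Thus |⟨610⟩| = ord(610) = 72.
[(Z/629Z)^× : ⟨610⟩] = 576/72 = 8.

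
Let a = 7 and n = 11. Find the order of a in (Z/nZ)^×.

10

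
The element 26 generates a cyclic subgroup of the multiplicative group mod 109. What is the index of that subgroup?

4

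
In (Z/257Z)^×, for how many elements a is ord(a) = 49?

φ(257) = 257 − 1 = 256 = 2^8.
(Z/257Z)^× is cyclic (|G| = 256); a cyclic group of order m has exactly φ(d) elements of each order d | m, and none otherwise.
Since 49 ∤ 256, the count is 0.

0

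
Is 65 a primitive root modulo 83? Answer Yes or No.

No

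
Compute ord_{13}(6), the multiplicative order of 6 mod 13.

12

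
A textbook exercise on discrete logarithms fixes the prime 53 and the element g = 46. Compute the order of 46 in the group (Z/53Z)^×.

Since 46 ∈ (Z/53Z)^×, its order divides φ(53) = 53 − 1 = 52 = 2^2 · 13.
Divisors of 52: 1, 2, 4, 13, 26, 52.
Evaluate successive powers at the divisors of 52:
46^1 ≡ 46
46^2 ≡ 49
46^4 ≡ 16
46^13 ≡ 1
Hence ord(46) = 13.

13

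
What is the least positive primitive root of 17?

3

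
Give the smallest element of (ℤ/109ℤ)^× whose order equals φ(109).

φ(109) = 109 − 1 = 108 = 2^2 · 3^3.
g is a primitive root iff g^(108/q) ≢ 1 (mod 109) for each prime q ∈ {2, 3}.
g = 2: 2^54 ≡ 108; 2^36 ≡ 1 — hits 1, so not a primitive root.
g = 3: 3^54 ≡ 1 — hits 1, so not a primitive root.
g = 4: 4^54 ≡ 1 — hits 1, so not a primitive root.
g = 5: 5^54 ≡ 1 — hits 1, so not a primitive root.
g = 6: 6^54 ≡ 108; 6^36 ≡ 63 — none is 1, so 6 is a primitive root.
Hence the least primitive root of 109 is 6.

6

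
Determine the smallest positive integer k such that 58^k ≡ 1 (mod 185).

By Lagrange's theorem, ord_185(58) divides φ(185) = φ(5·37) = (5−1)·(37−1) = 4·36 = 144 = 2^4 · 3^2.
Divisors of 144: 1, 2, 3, 4, 6, 8, 9, 12, 16, 18, 24, 36, 48, 72, 144.
Check 58^d mod 185 for each divisor in increasing order:
58^1 ≡ 58 (mod 185)
58^2 ≡ 34 (mod 185)
58^3 ≡ 122 (mod 185)
58^4 ≡ 46 (mod 185)
58^6 ≡ 84 (mod 185)
58^8 ≡ 81 (mod 185)
58^9 ≡ 73 (mod 185)
58^12 ≡ 26 (mod 185)
58^16 ≡ 86 (mod 185)
58^18 ≡ 149 (mod 185)
58^24 ≡ 121 (mod 185)
58^36 ≡ 1 (mod 185) ✓
Therefore the multiplicative order of 58 modulo 185 is 36.

36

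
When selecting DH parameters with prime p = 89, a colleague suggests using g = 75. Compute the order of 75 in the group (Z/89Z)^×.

By Lagrange's theorem, ord_89(75) divides φ(89) = 89 − 1 = 88 = 2^3 · 11.
Divisors of 88: 1, 2, 4, 8, 11, 22, 44, 88.
Evaluate successive powers at the divisors of 88:
75^1 ≡ 75
75^2 ≡ 18
75^4 ≡ 57
75^8 ≡ 45
75^11 ≡ 52
75^22 ≡ 34
75^44 ≡ 88
75^88 ≡ 1
The smallest such exponent is 88, so the order of 75 is 88.

88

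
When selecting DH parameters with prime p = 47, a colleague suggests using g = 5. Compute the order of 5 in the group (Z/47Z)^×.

By Lagrange's theorem, ord_47(5) divides φ(47) = 47 − 1 = 46 = 2 · 23.
Divisors of 46: 1, 2, 23, 46.
Check 5^d mod 47 for each divisor in increasing order:
5^1 ≡ 5 (mod 47)
5^2 ≡ 25 (mod 47)
5^23 ≡ 46 (mod 47)
5^46 ≡ 1 (mod 47) ✓
The smallest such exponent is 46, so the order of 5 is 46.

46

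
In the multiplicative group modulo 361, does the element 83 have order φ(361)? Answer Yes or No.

φ(361) = φ(19^2) = 19·(19−1) = 342 = 2 · 3^2 · 19.
An element g generates (Z/361Z)^× iff g^(342/q) ≢ 1 (mod 361) for each prime q ∈ {2, 3, 19}.
83^171 ≡ 1 (mod 361)  [q = 2: ≡ 1 ✗]
83^114 ≡ 1 (mod 361)  [q = 3: ≡ 1 ✗]
83^18 ≡ 134 (mod 361)  [q = 19: ≢ 1 ✓]
The check at q = 2 fails, so 83 generates a proper subgroup.

No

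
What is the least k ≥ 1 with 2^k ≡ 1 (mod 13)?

12

By Lagrange's theorem, ord_13(2) divides φ(13) = 13 − 1 = 12 = 2^2 · 3.
Divisors of 12: 1, 2, 3, 4, 6, 12.
Evaluate successive powers at the divisors of 12:
2^1 ≡ 2
2^2 ≡ 4
2^3 ≡ 8
2^4 ≡ 3
2^6 ≡ 12
2^12 ≡ 1
So ord_13(2) = 12.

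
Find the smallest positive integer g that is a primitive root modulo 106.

3

φ(106) = φ(2)·φ(53) = 1·52 = 52 = 2^2 · 13.
g is a primitive root iff g^(52/q) ≢ 1 (mod 106) for each prime q ∈ {2, 13}.
g = 2: gcd(2, 106) = 2 > 1, not a unit — skip.
g = 3: 3^26 ≡ 105; 3^4 ≡ 81 — none is 1, so 3 is a primitive root.
So 3 is the smallest generator of (Z/106Z)^×.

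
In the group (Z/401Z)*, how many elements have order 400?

φ(401) = 401 − 1 = 400 = 2^4 · 5^2.
In a cyclic group of order 400, there are φ(d) elements of order d for each divisor d of 400, and zero for non-divisors.
400 = 2^4 · 5^2 divides 400, and φ(400) = 160.

160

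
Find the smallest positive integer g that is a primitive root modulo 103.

5

φ(103) = 103 − 1 = 102 = 2 · 3 · 17.
Test candidates g = 2, 3, … against the prime factors q ∈ {2, 3, 17} of φ(103): g is a generator iff g^(102/q) ≢ 1 for every such q.
g = 2: 2^51 ≡ 1 — hits 1, so not a primitive root.
g = 3: 3^51 ≡ 102; 3^34 ≡ 1 — hits 1, so not a primitive root.
g = 4: 4^51 ≡ 1 — hits 1, so not a primitive root.
g = 5: 5^51 ≡ 102; 5^34 ≡ 56; 5^6 ≡ 72 — none is 1, so 5 is a primitive root.
Hence the least primitive root of 103 is 5.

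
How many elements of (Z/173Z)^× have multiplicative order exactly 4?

2

φ(173) = 173 − 1 = 172 = 2^2 · 43.
Since (Z/173Z)^× is cyclic of order 172, the number of elements of order d is φ(d) when d | 172 and 0 otherwise.
4 = 2^2 divides 172, and φ(4) = 2.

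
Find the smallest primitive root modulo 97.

5

φ(97) = 97 − 1 = 96 = 2^5 · 3.
Test candidates g = 2, 3, … against the prime factors q ∈ {2, 3} of φ(97): g is a generator iff g^(96/q) ≢ 1 for every such q.
g = 2: 2^48 ≡ 1 — hits 1, so not a primitive root.
g = 3: 3^48 ≡ 1 — hits 1, so not a primitive root.
g = 4: 4^48 ≡ 1 — hits 1, so not a primitive root.
g = 5: 5^48 ≡ 96; 5^32 ≡ 35 — none is 1, so 5 is a primitive root.
So 5 is the smallest generator of (Z/97Z)^×.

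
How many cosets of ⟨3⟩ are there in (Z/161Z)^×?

By Lagrange's theorem, ord_161(3) divides φ(161) = φ(7·23) = (7−1)·(23−1) = 6·22 = 132 = 2^2 · 3 · 11.
Divisors of 132: 1, 2, 3, 4, 6, 11, 12, 22, 33, 44, 66, 132.
Evaluate successive powers at the divisors of 132:
3^1 ≡ 3 (mod 161)
3^2 ≡ 9 (mod 161)
3^3 ≡ 27 (mod 161)
3^4 ≡ 81 (mod 161)
3^6 ≡ 85 (mod 161)
3^11 ≡ 47 (mod 161)
3^12 ≡ 141 (mod 161)
3^22 ≡ 116 (mod 161)
3^33 ≡ 139 (mod 161)
3^44 ≡ 93 (mod 161)
3^66 ≡ 1 (mod 161) ✓
Thus |⟨3⟩| = ord(3) = 66.
Index = |(Z/161Z)^×| / |⟨3⟩| = 132 / 66 = 2.

2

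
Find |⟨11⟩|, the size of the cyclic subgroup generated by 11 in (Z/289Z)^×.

272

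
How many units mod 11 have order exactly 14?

0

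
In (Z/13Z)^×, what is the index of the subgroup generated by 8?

3

Since 8 ∈ (Z/13Z)^×, its order divides φ(13) = 13 − 1 = 12 = 2^2 · 3.
Divisors of 12: 1, 2, 3, 4, 6, 12.
Test each divisor d:
8^1 ≡ 8
8^2 ≡ 12
8^3 ≡ 5
8^4 ≡ 1
So ord_13(8) = 4, hence |⟨8⟩| = 4.
The index is φ(13) / ord(8) = 12 / 4 = 3.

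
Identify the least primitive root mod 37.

2

φ(37) = 37 − 1 = 36 = 2^2 · 3^2.
Test candidates g = 2, 3, … against the prime factors q ∈ {2, 3} of φ(37): g is a generator iff g^(36/q) ≢ 1 for every such q.
g = 2: 2^18 ≡ 36; 2^12 ≡ 26 — none is 1, so 2 is a primitive root.
So 2 is the smallest generator of (Z/37Z)^×.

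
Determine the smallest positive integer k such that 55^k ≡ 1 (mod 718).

179

ord(55) | φ(718) = φ(2)·φ(359) = 1·358 = 358 = 2 · 179.
Divisors of 358: 1, 2, 179, 358.
Evaluate successive powers at the divisors of 358:
55^1 ≡ 55
55^2 ≡ 153
55^179 ≡ 1
Hence ord(55) = 179.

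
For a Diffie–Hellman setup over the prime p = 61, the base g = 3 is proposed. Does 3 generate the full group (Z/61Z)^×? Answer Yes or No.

φ(61) = 61 − 1 = 60 = 2^2 · 3 · 5.
3 is a primitive root mod 61 iff 3^(φ(61)/q) ≢ 1 for every prime q | φ(61), i.e. q ∈ {2, 3, 5}.
3^30 ≡ 1 (mod 61)  [q = 2: ≡ 1 ✗]
3^20 ≡ 1 (mod 61)  [q = 3: ≡ 1 ✗]
3^12 ≡ 9 (mod 61)  [q = 5: ≢ 1 ✓]
Since 3^30 ≡ 1, the order of 3 divides 30 < 60, so 3 is not a primitive root.

No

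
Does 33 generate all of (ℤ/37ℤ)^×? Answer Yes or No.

No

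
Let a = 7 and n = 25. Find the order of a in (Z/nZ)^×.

ord(7) | φ(25) = φ(5^2) = 5·(5−1) = 20 = 2^2 · 5.
Divisors of 20: 1, 2, 4, 5, 10, 20.
Test each divisor d:
7^1 ≡ 7 (mod 25)
7^2 ≡ 24 (mod 25)
7^4 ≡ 1 (mod 25) ✓
So ord_25(7) = 4.

4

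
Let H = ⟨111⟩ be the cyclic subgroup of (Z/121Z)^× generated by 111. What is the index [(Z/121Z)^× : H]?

10

By Lagrange's theorem, ord_121(111) divides φ(121) = φ(11^2) = 11·(11−1) = 110 = 2 · 5 · 11.
Divisors of 110: 1, 2, 5, 10, 11, 22, 55, 110.
Evaluate successive powers at the divisors of 110:
111^1 ≡ 111
111^2 ≡ 100
111^5 ≡ 67
111^10 ≡ 12
111^11 ≡ 1
So ord_121(111) = 11, hence |⟨111⟩| = 11.
[(Z/121Z)^× : ⟨111⟩] = 110/11 = 10.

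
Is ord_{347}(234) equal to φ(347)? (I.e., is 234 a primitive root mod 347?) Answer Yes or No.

φ(347) = 347 − 1 = 346 = 2 · 173.
Test 234^(346/q) mod 347 for each prime factor q of 346:
234^173 ≡ 346 (mod 347)  [q = 2: ≢ 1 ✓]
234^2 ≡ 277 (mod 347)  [q = 173: ≢ 1 ✓]
None equal 1, so ord_347(234) = 346: 234 is a primitive root.

Yes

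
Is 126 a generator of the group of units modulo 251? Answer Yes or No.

No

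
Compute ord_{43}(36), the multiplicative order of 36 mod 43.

Since 36 ∈ (Z/43Z)^×, its order divides φ(43) = 43 − 1 = 42 = 2 · 3 · 7.
Divisors of 42: 1, 2, 3, 6, 7, 14, 21, 42.
Test each divisor d:
36^1 ≡ 36 (mod 43)
36^2 ≡ 6 (mod 43)
36^3 ≡ 1 (mod 43) ✓
Therefore the multiplicative order of 36 modulo 43 is 3.

3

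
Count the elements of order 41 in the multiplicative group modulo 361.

0

φ(361) = φ(19^2) = 19·(19−1) = 342 = 2 · 3^2 · 19.
(Z/361Z)^× is cyclic (|G| = 342); a cyclic group of order m has exactly φ(d) elements of each order d | m, and none otherwise.
Here 342 is not a multiple of 41, so there are no elements of order 41.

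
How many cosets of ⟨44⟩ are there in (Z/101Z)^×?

The order of 44 must divide φ(101) = 101 − 1 = 100 = 2^2 · 5^2.
Divisors of 100: 1, 2, 4, 5, 10, 20, 25, 50, 100.
Test each divisor d:
44^1 ≡ 44 (mod 101)
44^2 ≡ 17 (mod 101)
44^4 ≡ 87 (mod 101)
44^5 ≡ 91 (mod 101)
44^10 ≡ 100 (mod 101)
44^20 ≡ 1 (mod 101) ✓
The order of 44 is 20, so the subgroup it generates has 20 elements.
The index is φ(101) / ord(44) = 100 / 20 = 5.

5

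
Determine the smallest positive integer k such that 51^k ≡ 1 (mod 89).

Since 51 ∈ (Z/89Z)^×, its order divides φ(89) = 89 − 1 = 88 = 2^3 · 11.
Divisors of 88: 1, 2, 4, 8, 11, 22, 44, 88.
Compute 51^d (mod 89) for the divisors d until we hit 1:
51^1 ≡ 51 (mod 89)
51^2 ≡ 20 (mod 89)
51^4 ≡ 44 (mod 89)
51^8 ≡ 67 (mod 89)
51^11 ≡ 77 (mod 89)
51^22 ≡ 55 (mod 89)
51^44 ≡ 88 (mod 89)
51^88 ≡ 1 (mod 89) ✓
Therefore the multiplicative order of 51 modulo 89 is 88.

88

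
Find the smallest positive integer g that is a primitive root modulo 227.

2

φ(227) = 227 − 1 = 226 = 2 · 113.
Test candidates g = 2, 3, … against the prime factors q ∈ {2, 113} of φ(227): g is a generator iff g^(226/q) ≢ 1 for every such q.
g = 2: 2^113 ≡ 226; 2^2 ≡ 4 — none is 1, so 2 is a primitive root.
So 2 is the smallest generator of (Z/227Z)^×.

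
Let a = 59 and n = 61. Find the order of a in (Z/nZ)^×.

ord(59) | φ(61) = 61 − 1 = 60 = 2^2 · 3 · 5.
Divisors of 60: 1, 2, 3, 4, 5, 6, 10, 12, 15, 20, 30, 60.
Test each divisor d:
59^1 ≡ 59 (mod 61)
59^2 ≡ 4 (mod 61)
59^3 ≡ 53 (mod 61)
59^4 ≡ 16 (mod 61)
59^5 ≡ 29 (mod 61)
59^6 ≡ 3 (mod 61)
59^10 ≡ 48 (mod 61)
59^12 ≡ 9 (mod 61)
59^15 ≡ 50 (mod 61)
59^20 ≡ 47 (mod 61)
59^30 ≡ 60 (mod 61)
59^60 ≡ 1 (mod 61) ✓
Hence ord(59) = 60.

60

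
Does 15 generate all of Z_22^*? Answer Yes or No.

No

φ(22) = φ(2)·φ(11) = 1·10 = 10 = 2 · 5.
15 is a primitive root mod 22 iff 15^(φ(22)/q) ≢ 1 for every prime q | φ(22), i.e. q ∈ {2, 5}.
15^5 ≡ 1 (mod 22)  [q = 2: ≡ 1 ✗]
15^2 ≡ 5 (mod 22)  [q = 5: ≢ 1 ✓]
The check at q = 2 fails, so 15 generates a proper subgroup.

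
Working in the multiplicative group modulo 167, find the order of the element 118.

By Lagrange's theorem, ord_167(118) divides φ(167) = 167 − 1 = 166 = 2 · 83.
Divisors of 166: 1, 2, 83, 166.
Evaluate successive powers at the divisors of 166:
118^1 ≡ 118 (mod 167)
118^2 ≡ 63 (mod 167)
118^83 ≡ 166 (mod 167)
118^166 ≡ 1 (mod 167) ✓
Therefore the multiplicative order of 118 modulo 167 is 166.

166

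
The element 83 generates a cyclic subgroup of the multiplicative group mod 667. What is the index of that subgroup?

Since 83 ∈ (Z/667Z)^×, its order divides φ(667) = φ(23·29) = (23−1)·(29−1) = 22·28 = 616 = 2^3 · 7 · 11.
Divisors of 616: 1, 2, 4, 7, 8, 11, 14, 22, 28, 44, 56, 77, 88, 154, 308, 616.
Evaluate successive powers at the divisors of 616:
83^1 ≡ 83 (mod 667)
83^2 ≡ 219 (mod 667)
83^4 ≡ 604 (mod 667)
83^7 ≡ 88 (mod 667)
83^8 ≡ 634 (mod 667)
83^11 ≡ 459 (mod 667)
83^14 ≡ 407 (mod 667)
83^22 ≡ 576 (mod 667)
83^28 ≡ 233 (mod 667)
83^44 ≡ 277 (mod 667)
83^56 ≡ 262 (mod 667)
83^77 ≡ 436 (mod 667)
83^88 ≡ 24 (mod 667)
83^154 ≡ 1 (mod 667) ✓
The order of 83 is 154, so the subgroup it generates has 154 elements.
Index = |(Z/667Z)^×| / |⟨83⟩| = 616 / 154 = 4.

4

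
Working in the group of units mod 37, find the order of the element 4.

18

ord(4) | φ(37) = 37 − 1 = 36 = 2^2 · 3^2.
Divisors of 36: 1, 2, 3, 4, 6, 9, 12, 18, 36.
Test each divisor d:
4^1 ≡ 4 (mod 37)
4^2 ≡ 16 (mod 37)
4^3 ≡ 27 (mod 37)
4^4 ≡ 34 (mod 37)
4^6 ≡ 26 (mod 37)
4^9 ≡ 36 (mod 37)
4^12 ≡ 10 (mod 37)
4^18 ≡ 1 (mod 37) ✓
Hence ord(4) = 18.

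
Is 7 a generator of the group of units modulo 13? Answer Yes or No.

φ(13) = 13 − 1 = 12 = 2^2 · 3.
An element g generates (Z/13Z)^× iff g^(12/q) ≢ 1 (mod 13) for each prime q ∈ {2, 3}.
7^6 ≡ 12 (mod 13)  [q = 2: ≢ 1 ✓]
7^4 ≡ 9 (mod 13)  [q = 3: ≢ 1 ✓]
None equal 1, so ord_13(7) = 12: 7 is a primitive root.

Yes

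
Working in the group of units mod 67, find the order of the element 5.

By Lagrange's theorem, ord_67(5) divides φ(67) = 67 − 1 = 66 = 2 · 3 · 11.
Divisors of 66: 1, 2, 3, 6, 11, 22, 33, 66.
Check 5^d mod 67 for each divisor in increasing order:
5^1 ≡ 5 (mod 67)
5^2 ≡ 25 (mod 67)
5^3 ≡ 58 (mod 67)
5^6 ≡ 14 (mod 67)
5^11 ≡ 66 (mod 67)
5^22 ≡ 1 (mod 67) ✓
Hence ord(5) = 22.

22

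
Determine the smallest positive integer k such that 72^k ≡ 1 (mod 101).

100

By Lagrange's theorem, ord_101(72) divides φ(101) = 101 − 1 = 100 = 2^2 · 5^2.
Divisors of 100: 1, 2, 4, 5, 10, 20, 25, 50, 100.
Compute 72^d (mod 101) for the divisors d until we hit 1:
72^1 ≡ 72 (mod 101)
72^2 ≡ 33 (mod 101)
72^4 ≡ 79 (mod 101)
72^5 ≡ 32 (mod 101)
72^10 ≡ 14 (mod 101)
72^20 ≡ 95 (mod 101)
72^25 ≡ 10 (mod 101)
72^50 ≡ 100 (mod 101)
72^100 ≡ 1 (mod 101) ✓
Hence ord(72) = 100.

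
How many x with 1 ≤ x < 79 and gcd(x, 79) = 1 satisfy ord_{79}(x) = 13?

12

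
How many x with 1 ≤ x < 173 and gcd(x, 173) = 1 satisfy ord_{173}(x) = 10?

0

φ(173) = 173 − 1 = 172 = 2^2 · 43.
(Z/173Z)^× is cyclic (|G| = 172); a cyclic group of order m has exactly φ(d) elements of each order d | m, and none otherwise.
Since 10 ∤ 172, the count is 0.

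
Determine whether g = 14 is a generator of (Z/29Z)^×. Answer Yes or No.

Yes

φ(29) = 29 − 1 = 28 = 2^2 · 7.
14 is a primitive root mod 29 iff 14^(φ(29)/q) ≢ 1 for every prime q | φ(29), i.e. q ∈ {2, 7}.
14^14 ≡ 28 (mod 29)  [q = 2: ≢ 1 ✓]
14^4 ≡ 20 (mod 29)  [q = 7: ≢ 1 ✓]
Every test exponent gives a nontrivial residue, hence 14 generates the full group.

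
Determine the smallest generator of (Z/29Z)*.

2

φ(29) = 29 − 1 = 28 = 2^2 · 7.
g is a primitive root iff g^(28/q) ≢ 1 (mod 29) for each prime q ∈ {2, 7}.
g = 2: 2^14 ≡ 28; 2^4 ≡ 16 — none is 1, so 2 is a primitive root.
So 2 is the smallest generator of (Z/29Z)^×.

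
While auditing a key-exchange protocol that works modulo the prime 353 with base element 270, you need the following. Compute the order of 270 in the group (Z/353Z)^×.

The order of 270 must divide φ(353) = 353 − 1 = 352 = 2^5 · 11.
Divisors of 352: 1, 2, 4, 8, 11, 16, 22, 32, 44, 88, 176, 352.
Test each divisor d:
270^1 ≡ 270 (mod 353)
270^2 ≡ 182 (mod 353)
270^4 ≡ 295 (mod 353)
270^8 ≡ 187 (mod 353)
270^11 ≡ 237 (mod 353)
270^16 ≡ 22 (mod 353)
270^22 ≡ 42 (mod 353)
270^32 ≡ 131 (mod 353)
270^44 ≡ 352 (mod 353)
270^88 ≡ 1 (mod 353) ✓
Therefore the multiplicative order of 270 modulo 353 is 88.

88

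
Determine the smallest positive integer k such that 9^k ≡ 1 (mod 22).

5

ord(9) | φ(22) = φ(2)·φ(11) = 1·10 = 10 = 2 · 5.
Divisors of 10: 1, 2, 5, 10.
Compute 9^d (mod 22) for the divisors d until we hit 1:
9^1 ≡ 9 (mod 22)
9^2 ≡ 15 (mod 22)
9^5 ≡ 1 (mod 22) ✓
So ord_22(9) = 5.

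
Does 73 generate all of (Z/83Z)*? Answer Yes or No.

Yes

φ(83) = 83 − 1 = 82 = 2 · 41.
It suffices to check that the order of 73 is not a proper divisor of 82: compute 73^(82/q) for q ∈ {2, 41}.
73^41 ≡ 82 (mod 83)  [q = 2: ≢ 1 ✓]
73^2 ≡ 17 (mod 83)  [q = 41: ≢ 1 ✓]
All checks pass, so 73 has order 82 and is a primitive root modulo 83.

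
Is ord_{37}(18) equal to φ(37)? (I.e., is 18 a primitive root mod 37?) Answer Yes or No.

Yes

φ(37) = 37 − 1 = 36 = 2^2 · 3^2.
An element g generates (Z/37Z)^× iff g^(36/q) ≢ 1 (mod 37) for each prime q ∈ {2, 3}.
18^18 ≡ 36 (mod 37)  [q = 2: ≢ 1 ✓]
18^12 ≡ 10 (mod 37)  [q = 3: ≢ 1 ✓]
All checks pass, so 18 has order 36 and is a primitive root modulo 37.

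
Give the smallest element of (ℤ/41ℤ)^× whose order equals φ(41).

φ(41) = 41 − 1 = 40 = 2^3 · 5.
g is a primitive root iff g^(40/q) ≢ 1 (mod 41) for each prime q ∈ {2, 5}.
g = 2: 2^20 ≡ 1 — hits 1, so not a primitive root.
g = 3: 3^20 ≡ 40; 3^8 ≡ 1 — hits 1, so not a primitive root.
g = 4: 4^20 ≡ 1 — hits 1, so not a primitive root.
g = 5: 5^20 ≡ 1 — hits 1, so not a primitive root.
g = 6: 6^20 ≡ 40; 6^8 ≡ 10 — none is 1, so 6 is a primitive root.
Hence the least primitive root of 41 is 6.

6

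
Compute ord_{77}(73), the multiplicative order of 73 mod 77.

30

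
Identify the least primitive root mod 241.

7

φ(241) = 241 − 1 = 240 = 2^4 · 3 · 5.
Test candidates g = 2, 3, … against the prime factors q ∈ {2, 3, 5} of φ(241): g is a generator iff g^(240/q) ≢ 1 for every such q.
g = 2: 2^120 ≡ 1 — hits 1, so not a primitive root.
g = 3: 3^120 ≡ 1 — hits 1, so not a primitive root.
g = 4: 4^120 ≡ 1 — hits 1, so not a primitive root.
g = 5: 5^120 ≡ 1 — hits 1, so not a primitive root.
g = 6: 6^120 ≡ 1 — hits 1, so not a primitive root.
g = 7: 7^120 ≡ 240; 7^80 ≡ 15; 7^48 ≡ 91 — none is 1, so 7 is a primitive root.
So 7 is the smallest generator of (Z/241Z)^×.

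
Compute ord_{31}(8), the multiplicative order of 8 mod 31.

5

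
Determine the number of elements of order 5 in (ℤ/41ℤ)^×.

4

φ(41) = 41 − 1 = 40 = 2^3 · 5.
In a cyclic group of order 40, there are φ(d) elements of order d for each divisor d of 40, and zero for non-divisors.
5 | 40, and φ(5) = 5 − 1 = 4.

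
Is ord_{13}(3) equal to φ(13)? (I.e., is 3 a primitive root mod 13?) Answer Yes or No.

No

φ(13) = 13 − 1 = 12 = 2^2 · 3.
It suffices to check that the order of 3 is not a proper divisor of 12: compute 3^(12/q) for q ∈ {2, 3}.
3^6 ≡ 1 (mod 13)  [q = 2: ≡ 1 ✗]
3^4 ≡ 3 (mod 13)  [q = 3: ≢ 1 ✓]
The check at q = 2 fails, so 3 generates a proper subgroup.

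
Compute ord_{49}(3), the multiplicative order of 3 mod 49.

Since 3 ∈ (Z/49Z)^×, its order divides φ(49) = φ(7^2) = 7·(7−1) = 42 = 2 · 3 · 7.
Divisors of 42: 1, 2, 3, 6, 7, 14, 21, 42.
Test each divisor d:
3^1 ≡ 3
3^2 ≡ 9
3^3 ≡ 27
3^6 ≡ 43
3^7 ≡ 31
3^14 ≡ 30
3^21 ≡ 48
3^42 ≡ 1
Hence ord(3) = 42.

42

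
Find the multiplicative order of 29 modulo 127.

By Lagrange's theorem, ord_127(29) divides φ(127) = 127 − 1 = 126 = 2 · 3^2 · 7.
Divisors of 126: 1, 2, 3, 6, 7, 9, 14, 18, 21, 42, 63, 126.
Compute 29^d (mod 127) for the divisors d until we hit 1:
29^1 ≡ 29
29^2 ≡ 79
29^3 ≡ 5
29^6 ≡ 25
29^7 ≡ 90
29^9 ≡ 125
29^14 ≡ 99
29^18 ≡ 4
29^21 ≡ 20
29^42 ≡ 19
29^63 ≡ 126
29^126 ≡ 1
Therefore the multiplicative order of 29 modulo 127 is 126.

126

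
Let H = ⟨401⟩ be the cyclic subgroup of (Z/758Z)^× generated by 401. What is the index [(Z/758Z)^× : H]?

2

The order of 401 must divide φ(758) = φ(2)·φ(379) = 1·378 = 378 = 2 · 3^3 · 7.
Divisors of 378: 1, 2, 3, 6, 7, 9, 14, 18, 21, 27, 42, 54, 63, 126, 189, 378.
Evaluate successive powers at the divisors of 378:
401^1 ≡ 401 (mod 758)
401^2 ≡ 105 (mod 758)
401^3 ≡ 415 (mod 758)
401^6 ≡ 159 (mod 758)
401^7 ≡ 87 (mod 758)
401^9 ≡ 39 (mod 758)
401^14 ≡ 747 (mod 758)
401^18 ≡ 5 (mod 758)
401^21 ≡ 559 (mod 758)
401^27 ≡ 195 (mod 758)
401^42 ≡ 185 (mod 758)
401^54 ≡ 125 (mod 758)
401^63 ≡ 327 (mod 758)
401^126 ≡ 51 (mod 758)
401^189 ≡ 1 (mod 758) ✓
So ord_758(401) = 189, hence |⟨401⟩| = 189.
Index = |(Z/758Z)^×| / |⟨401⟩| = 378 / 189 = 2.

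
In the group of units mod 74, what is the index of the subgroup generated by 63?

ord(63) | φ(74) = φ(2)·φ(37) = 1·36 = 36 = 2^2 · 3^2.
Divisors of 36: 1, 2, 3, 4, 6, 9, 12, 18, 36.
Test each divisor d:
63^1 ≡ 63
63^2 ≡ 47
63^3 ≡ 1
Thus |⟨63⟩| = ord(63) = 3.
Index = |(Z/74Z)^×| / |⟨63⟩| = 36 / 3 = 12.

12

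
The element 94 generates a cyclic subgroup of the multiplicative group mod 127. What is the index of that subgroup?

Since 94 ∈ (Z/127Z)^×, its order divides φ(127) = 127 − 1 = 126 = 2 · 3^2 · 7.
Divisors of 126: 1, 2, 3, 6, 7, 9, 14, 18, 21, 42, 63, 126.
Evaluate successive powers at the divisors of 126:
94^1 ≡ 94
94^2 ≡ 73
94^3 ≡ 4
94^6 ≡ 16
94^7 ≡ 107
94^9 ≡ 64
94^14 ≡ 19
94^18 ≡ 32
94^21 ≡ 1
Thus |⟨94⟩| = ord(94) = 21.
Index = |(Z/127Z)^×| / |⟨94⟩| = 126 / 21 = 6.

6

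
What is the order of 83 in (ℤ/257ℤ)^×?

By Lagrange's theorem, ord_257(83) divides φ(257) = 257 − 1 = 256 = 2^8.
Divisors of 256: 1, 2, 4, 8, 16, 32, 64, 128, 256.
Evaluate successive powers at the divisors of 256:
83^1 ≡ 83 (mod 257)
83^2 ≡ 207 (mod 257)
83^4 ≡ 187 (mod 257)
83^8 ≡ 17 (mod 257)
83^16 ≡ 32 (mod 257)
83^32 ≡ 253 (mod 257)
83^64 ≡ 16 (mod 257)
83^128 ≡ 256 (mod 257)
83^256 ≡ 1 (mod 257) ✓
The smallest such exponent is 256, so the order of 83 is 256.

256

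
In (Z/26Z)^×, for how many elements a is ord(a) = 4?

2

φ(26) = φ(2)·φ(13) = 1·12 = 12 = 2^2 · 3.
In a cyclic group of order 12, there are φ(d) elements of order d for each divisor d of 12, and zero for non-divisors.
4 = 2^2 divides 12, and φ(4) = 2.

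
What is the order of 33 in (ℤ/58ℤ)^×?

Since 33 ∈ (Z/58Z)^×, its order divides φ(58) = φ(2)·φ(29) = 1·28 = 28 = 2^2 · 7.
Divisors of 28: 1, 2, 4, 7, 14, 28.
Evaluate successive powers at the divisors of 28:
33^1 ≡ 33
33^2 ≡ 45
33^4 ≡ 53
33^7 ≡ 57
33^14 ≡ 1
Therefore the multiplicative order of 33 modulo 58 is 14.

14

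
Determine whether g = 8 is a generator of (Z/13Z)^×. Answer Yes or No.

φ(13) = 13 − 1 = 12 = 2^2 · 3.
8 is a primitive root mod 13 iff 8^(φ(13)/q) ≢ 1 for every prime q | φ(13), i.e. q ∈ {2, 3}.
8^6 ≡ 12 (mod 13)  [q = 2: ≢ 1 ✓]
8^4 ≡ 1 (mod 13)  [q = 3: ≡ 1 ✗]
Since 8^4 ≡ 1, the order of 8 divides 4 < 12, so 8 is not a primitive root.

No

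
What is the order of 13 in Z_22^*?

10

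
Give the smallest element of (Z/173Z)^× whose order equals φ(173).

φ(173) = 173 − 1 = 172 = 2^2 · 43.
Test candidates g = 2, 3, … against the prime factors q ∈ {2, 43} of φ(173): g is a generator iff g^(172/q) ≢ 1 for every such q.
g = 2: 2^86 ≡ 172; 2^4 ≡ 16 — none is 1, so 2 is a primitive root.
So 2 is the smallest generator of (Z/173Z)^×.

2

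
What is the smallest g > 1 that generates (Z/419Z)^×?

2

φ(419) = 419 − 1 = 418 = 2 · 11 · 19.
g is a primitive root iff g^(418/q) ≢ 1 (mod 419) for each prime q ∈ {2, 11, 19}.
g = 2: 2^209 ≡ 418; 2^38 ≡ 334; 2^22 ≡ 114 — none is 1, so 2 is a primitive root.
Hence the least primitive root of 419 is 2.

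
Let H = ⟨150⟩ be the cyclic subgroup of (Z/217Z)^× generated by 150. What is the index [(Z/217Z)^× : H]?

The order of 150 must divide φ(217) = φ(7·31) = (7−1)·(31−1) = 6·30 = 180 = 2^2 · 3^2 · 5.
Divisors of 180: 1, 2, 3, 4, 5, 6, 9, 10, 12, 15, 18, 20, 30, 36, 45, 60, 90, 180.
Evaluate successive powers at the divisors of 180:
150^1 ≡ 150
150^2 ≡ 149
150^3 ≡ 216
150^4 ≡ 67
150^5 ≡ 68
150^6 ≡ 1
The order of 150 is 6, so the subgroup it generates has 6 elements.
Index = |(Z/217Z)^×| / |⟨150⟩| = 180 / 6 = 30.

30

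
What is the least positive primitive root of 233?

3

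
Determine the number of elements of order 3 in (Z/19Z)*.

φ(19) = 19 − 1 = 18 = 2 · 3^2.
In a cyclic group of order 18, there are φ(d) elements of order d for each divisor d of 18, and zero for non-divisors.
3 | 18, and φ(3) = 3 − 1 = 2.

2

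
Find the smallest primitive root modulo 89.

φ(89) = 89 − 1 = 88 = 2^3 · 11.
g is a primitive root iff g^(88/q) ≢ 1 (mod 89) for each prime q ∈ {2, 11}.
g = 2: 2^44 ≡ 1 — hits 1, so not a primitive root.
g = 3: 3^44 ≡ 88; 3^8 ≡ 64 — none is 1, so 3 is a primitive root.
So 3 is the smallest generator of (Z/89Z)^×.

3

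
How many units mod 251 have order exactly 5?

4

φ(251) = 251 − 1 = 250 = 2 · 5^3.
Since (Z/251Z)^× is cyclic of order 250, the number of elements of order d is φ(d) when d | 250 and 0 otherwise.
5 | 250, and φ(5) = 5 − 1 = 4.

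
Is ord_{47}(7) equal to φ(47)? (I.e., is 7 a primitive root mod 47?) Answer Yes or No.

φ(47) = 47 − 1 = 46 = 2 · 23.
An element g generates (Z/47Z)^× iff g^(46/q) ≢ 1 (mod 47) for each prime q ∈ {2, 23}.
7^23 ≡ 1 (mod 47)  [q = 2: ≡ 1 ✗]
7^2 ≡ 2 (mod 47)  [q = 23: ≢ 1 ✓]
The check at q = 2 fails, so 7 generates a proper subgroup.

No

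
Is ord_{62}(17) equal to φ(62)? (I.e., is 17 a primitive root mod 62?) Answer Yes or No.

φ(62) = φ(2)·φ(31) = 1·30 = 30 = 2 · 3 · 5.
Test 17^(30/q) mod 62 for each prime factor q of 30:
17^15 ≡ 61 (mod 62)  [q = 2: ≢ 1 ✓]
17^10 ≡ 25 (mod 62)  [q = 3: ≢ 1 ✓]
17^6 ≡ 39 (mod 62)  [q = 5: ≢ 1 ✓]
All checks pass, so 17 has order 30 and is a primitive root modulo 62.

Yes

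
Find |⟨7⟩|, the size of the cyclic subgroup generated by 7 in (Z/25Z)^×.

4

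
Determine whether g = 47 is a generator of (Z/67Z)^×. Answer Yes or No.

φ(67) = 67 − 1 = 66 = 2 · 3 · 11.
47 is a primitive root mod 67 iff 47^(φ(67)/q) ≢ 1 for every prime q | φ(67), i.e. q ∈ {2, 3, 11}.
47^33 ≡ 1 (mod 67)  [q = 2: ≡ 1 ✗]
47^22 ≡ 29 (mod 67)  [q = 3: ≢ 1 ✓]
47^6 ≡ 59 (mod 67)  [q = 11: ≢ 1 ✓]
Since 47^33 ≡ 1, the order of 47 divides 33 < 66, so 47 is not a primitive root.

No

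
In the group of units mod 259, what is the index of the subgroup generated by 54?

6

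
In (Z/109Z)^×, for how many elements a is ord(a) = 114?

0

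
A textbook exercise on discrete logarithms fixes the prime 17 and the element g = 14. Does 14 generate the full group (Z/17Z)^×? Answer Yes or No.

Yes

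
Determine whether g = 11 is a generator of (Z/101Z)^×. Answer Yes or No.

φ(101) = 101 − 1 = 100 = 2^2 · 5^2.
Test 11^(100/q) mod 101 for each prime factor q of 100:
11^50 ≡ 100 (mod 101)  [q = 2: ≢ 1 ✓]
11^20 ≡ 87 (mod 101)  [q = 5: ≢ 1 ✓]
None equal 1, so ord_101(11) = 100: 11 is a primitive root.

Yes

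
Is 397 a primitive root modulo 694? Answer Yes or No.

Yes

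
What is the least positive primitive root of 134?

φ(134) = φ(2)·φ(67) = 1·66 = 66 = 2 · 3 · 11.
g is a primitive root iff g^(66/q) ≢ 1 (mod 134) for each prime q ∈ {2, 3, 11}.
g = 2: gcd(2, 134) = 2 > 1, not a unit — skip.
g = 3: 3^33 ≡ 133; 3^22 ≡ 1 — hits 1, so not a primitive root.
g = 4: gcd(4, 134) = 2 > 1, not a unit — skip.
g = 5: 5^33 ≡ 133; 5^22 ≡ 1 — hits 1, so not a primitive root.
g = 6: gcd(6, 134) = 2 > 1, not a unit — skip.
g = 7: 7^33 ≡ 133; 7^22 ≡ 29; 7^6 ≡ 131 — none is 1, so 7 is a primitive root.
Hence the least primitive root of 134 is 7.

7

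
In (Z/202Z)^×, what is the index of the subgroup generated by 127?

1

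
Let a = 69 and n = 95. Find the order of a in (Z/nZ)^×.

6

ord(69) | φ(95) = φ(5·19) = (5−1)·(19−1) = 4·18 = 72 = 2^3 · 3^2.
Divisors of 72: 1, 2, 3, 4, 6, 8, 9, 12, 18, 24, 36, 72.
Test each divisor d:
69^1 ≡ 69 (mod 95)
69^2 ≡ 11 (mod 95)
69^3 ≡ 94 (mod 95)
69^4 ≡ 26 (mod 95)
69^6 ≡ 1 (mod 95) ✓
The smallest such exponent is 6, so the order of 69 is 6.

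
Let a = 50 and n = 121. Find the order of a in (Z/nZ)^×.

Since 50 ∈ (Z/121Z)^×, its order divides φ(121) = φ(11^2) = 11·(11−1) = 110 = 2 · 5 · 11.
Divisors of 110: 1, 2, 5, 10, 11, 22, 55, 110.
Evaluate successive powers at the divisors of 110:
50^1 ≡ 50
50^2 ≡ 80
50^5 ≡ 76
50^10 ≡ 89
50^11 ≡ 94
50^22 ≡ 3
50^55 ≡ 120
50^110 ≡ 1
Hence ord(50) = 110.

110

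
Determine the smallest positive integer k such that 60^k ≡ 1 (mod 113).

28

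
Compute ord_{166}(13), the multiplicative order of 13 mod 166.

82

By Lagrange's theorem, ord_166(13) divides φ(166) = φ(2)·φ(83) = 1·82 = 82 = 2 · 41.
Divisors of 82: 1, 2, 41, 82.
Compute 13^d (mod 166) for the divisors d until we hit 1:
13^1 ≡ 13 (mod 166)
13^2 ≡ 3 (mod 166)
13^41 ≡ 165 (mod 166)
13^82 ≡ 1 (mod 166) ✓
The smallest such exponent is 82, so the order of 13 is 82.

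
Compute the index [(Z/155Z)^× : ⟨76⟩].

8

Since 76 ∈ (Z/155Z)^×, its order divides φ(155) = φ(5·31) = (5−1)·(31−1) = 4·30 = 120 = 2^3 · 3 · 5.
Divisors of 120: 1, 2, 3, 4, 5, 6, 8, 10, 12, 15, 20, 24, 30, 40, 60, 120.
Check 76^d mod 155 for each divisor in increasing order:
76^1 ≡ 76 (mod 155)
76^2 ≡ 41 (mod 155)
76^3 ≡ 16 (mod 155)
76^4 ≡ 131 (mod 155)
76^5 ≡ 36 (mod 155)
76^6 ≡ 101 (mod 155)
76^8 ≡ 111 (mod 155)
76^10 ≡ 56 (mod 155)
76^12 ≡ 126 (mod 155)
76^15 ≡ 1 (mod 155) ✓
So ord_155(76) = 15, hence |⟨76⟩| = 15.
[(Z/155Z)^× : ⟨76⟩] = 120/15 = 8.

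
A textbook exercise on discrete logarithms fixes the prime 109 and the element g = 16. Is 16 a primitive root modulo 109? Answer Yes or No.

No

φ(109) = 109 − 1 = 108 = 2^2 · 3^3.
Test 16^(108/q) mod 109 for each prime factor q of 108:
16^54 ≡ 1 (mod 109)  [q = 2: ≡ 1 ✗]
16^36 ≡ 1 (mod 109)  [q = 3: ≡ 1 ✗]
Since 16^54 ≡ 1, the order of 16 divides 54 < 108, so 16 is not a primitive root.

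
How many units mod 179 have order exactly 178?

88

φ(179) = 179 − 1 = 178 = 2 · 89.
In a cyclic group of order 178, there are φ(d) elements of order d for each divisor d of 178, and zero for non-divisors.
178 = 2 · 89 divides 178, and φ(178) = 88.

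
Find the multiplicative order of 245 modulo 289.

Since 245 ∈ (Z/289Z)^×, its order divides φ(289) = φ(17^2) = 17·(17−1) = 272 = 2^4 · 17.
Divisors of 272: 1, 2, 4, 8, 16, 17, 34, 68, 136, 272.
Evaluate successive powers at the divisors of 272:
245^1 ≡ 245
245^2 ≡ 202
245^4 ≡ 55
245^8 ≡ 135
245^16 ≡ 18
245^17 ≡ 75
245^34 ≡ 134
245^68 ≡ 38
245^136 ≡ 288
245^272 ≡ 1
So ord_289(245) = 272.

272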